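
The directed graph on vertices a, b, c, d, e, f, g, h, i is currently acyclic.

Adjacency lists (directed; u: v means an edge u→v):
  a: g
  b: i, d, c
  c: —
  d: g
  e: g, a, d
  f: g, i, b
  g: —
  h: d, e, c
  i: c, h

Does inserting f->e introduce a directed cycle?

No

Adding f→e creates a cycle iff e can already reach f.
Explore from e: no path reaches f. The graph stays acyclic.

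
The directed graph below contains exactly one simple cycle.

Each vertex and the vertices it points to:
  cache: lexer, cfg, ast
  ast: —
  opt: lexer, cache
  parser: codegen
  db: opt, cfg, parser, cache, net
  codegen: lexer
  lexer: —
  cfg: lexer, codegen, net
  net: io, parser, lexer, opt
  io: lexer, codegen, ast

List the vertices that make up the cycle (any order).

cfg, net, opt, cache

DFS with gray/black marking from net:
net gray
  io gray
    lexer gray
    lexer black
    codegen gray
      codegen→lexer: lexer black — skip
    codegen black
    ast gray
    ast black
  io black
  parser gray
    parser→codegen: codegen black — skip
  parser black
  net→lexer: lexer black — skip
  opt gray
    opt→lexer: lexer black — skip
    cache gray
      cache→lexer: lexer black — skip
      cfg gray
        cfg→lexer: lexer black — skip
        cfg→codegen: codegen black — skip
        cfg→net: net is gray → back edge
Back edge closes the cycle net → opt → cache → cfg → net; its vertices are {cfg, net, opt, cache}.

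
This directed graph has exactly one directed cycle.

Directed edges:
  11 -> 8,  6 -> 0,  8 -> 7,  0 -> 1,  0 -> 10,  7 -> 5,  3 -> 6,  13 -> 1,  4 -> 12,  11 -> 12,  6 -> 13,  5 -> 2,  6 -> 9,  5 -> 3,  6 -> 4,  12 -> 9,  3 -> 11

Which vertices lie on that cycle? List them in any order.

DFS with gray/black marking from 5:
5 gray
  3 gray
    11 gray
      12 gray
        9 gray
        9 black
      12 black
      8 gray
        7 gray
          7→5: 5 is gray → back edge
Back edge closes the cycle 5 → 3 → 11 → 8 → 7 → 5; its vertices are {3, 5, 7, 8, 11}.

3, 5, 7, 8, 11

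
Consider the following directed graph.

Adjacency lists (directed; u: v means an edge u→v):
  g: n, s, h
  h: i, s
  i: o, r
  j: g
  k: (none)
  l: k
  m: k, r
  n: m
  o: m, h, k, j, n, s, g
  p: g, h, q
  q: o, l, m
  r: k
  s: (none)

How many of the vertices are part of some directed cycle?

A vertex is on a directed cycle iff it belongs to a strongly connected component of size ≥ 2 (or has a self-loop).
The vertices on cycles are {g, h, i, j, o} — 5 in total.

5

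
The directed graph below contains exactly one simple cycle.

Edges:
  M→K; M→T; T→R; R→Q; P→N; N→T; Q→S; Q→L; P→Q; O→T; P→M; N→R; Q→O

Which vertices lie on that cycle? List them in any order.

O, Q, R, T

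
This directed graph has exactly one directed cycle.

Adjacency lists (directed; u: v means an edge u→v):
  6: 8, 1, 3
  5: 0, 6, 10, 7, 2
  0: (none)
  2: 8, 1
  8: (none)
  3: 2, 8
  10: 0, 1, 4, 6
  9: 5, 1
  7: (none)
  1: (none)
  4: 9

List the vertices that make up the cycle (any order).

DFS with gray/black marking from 5:
5 gray
  0 gray
  0 black
  6 gray
    8 gray
    8 black
    1 gray
    1 black
    3 gray
      2 gray
        2→8: 8 black — skip
        2→1: 1 black — skip
      2 black
      3→8: 8 black — skip
    3 black
  6 black
  10 gray
    10→0: 0 black — skip
    10→1: 1 black — skip
    4 gray
      9 gray
        9→5: 5 is gray → back edge
Back edge closes the cycle 5 → 10 → 4 → 9 → 5; its vertices are {4, 5, 9, 10}.

4, 5, 9, 10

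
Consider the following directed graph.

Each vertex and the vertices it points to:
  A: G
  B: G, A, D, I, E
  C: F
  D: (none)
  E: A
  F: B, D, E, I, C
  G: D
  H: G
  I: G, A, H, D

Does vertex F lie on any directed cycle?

F is on a cycle iff F can reach itself via ≥1 edge.
F → C → F — yes.

Yes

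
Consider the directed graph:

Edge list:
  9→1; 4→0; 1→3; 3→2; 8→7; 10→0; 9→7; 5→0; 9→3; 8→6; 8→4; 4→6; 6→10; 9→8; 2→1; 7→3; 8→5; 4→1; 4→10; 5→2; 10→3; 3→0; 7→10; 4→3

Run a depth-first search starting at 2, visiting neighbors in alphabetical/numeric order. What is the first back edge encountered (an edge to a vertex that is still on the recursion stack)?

3->2

DFS from 2 (visiting neighbors in alphabetical/numeric order); mark gray on enter, black on exit:
2 gray
  1 gray
    3 gray
      0 gray
      0 black
      3→2: 2 is gray → back edge
First back edge: 3 → 2.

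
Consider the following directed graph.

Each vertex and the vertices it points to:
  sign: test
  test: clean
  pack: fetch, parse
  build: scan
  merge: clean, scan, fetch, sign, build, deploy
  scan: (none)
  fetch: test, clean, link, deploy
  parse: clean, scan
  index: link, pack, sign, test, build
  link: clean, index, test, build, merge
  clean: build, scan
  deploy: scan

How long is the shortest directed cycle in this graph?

2

For each vertex v, BFS finds the shortest path from v back to v.
The shortest such closed walk is link → index → link, length 2.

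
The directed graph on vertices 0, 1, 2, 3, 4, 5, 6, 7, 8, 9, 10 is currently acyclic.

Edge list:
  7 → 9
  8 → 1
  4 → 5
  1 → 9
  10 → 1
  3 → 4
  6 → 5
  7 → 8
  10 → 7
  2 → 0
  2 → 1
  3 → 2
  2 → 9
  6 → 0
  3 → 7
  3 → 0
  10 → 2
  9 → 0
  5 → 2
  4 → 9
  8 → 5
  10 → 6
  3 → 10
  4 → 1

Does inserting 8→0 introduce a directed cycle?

No

Adding 8→0 creates a cycle iff 0 can already reach 8.
Explore from 0: no path reaches 8. The graph stays acyclic.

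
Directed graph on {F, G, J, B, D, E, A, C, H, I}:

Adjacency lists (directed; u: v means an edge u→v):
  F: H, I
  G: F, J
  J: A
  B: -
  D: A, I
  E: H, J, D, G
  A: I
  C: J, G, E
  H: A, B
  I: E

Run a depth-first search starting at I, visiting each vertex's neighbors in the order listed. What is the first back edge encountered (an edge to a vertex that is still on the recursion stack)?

A->I

DFS from I (visiting each vertex's neighbors in the order listed); mark gray on enter, black on exit:
I gray
  E gray
    H gray
      A gray
        A→I: I is gray → back edge
First back edge: A → I.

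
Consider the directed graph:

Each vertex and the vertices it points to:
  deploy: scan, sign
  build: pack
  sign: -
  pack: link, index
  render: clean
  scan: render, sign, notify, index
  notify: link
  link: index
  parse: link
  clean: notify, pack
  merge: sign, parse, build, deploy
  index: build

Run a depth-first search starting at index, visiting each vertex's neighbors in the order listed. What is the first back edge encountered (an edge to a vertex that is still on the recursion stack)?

link->index

DFS from index (visiting each vertex's neighbors in the order listed); mark gray on enter, black on exit:
index gray
  build gray
    pack gray
      link gray
        link→index: index is gray → back edge
First back edge: link → index.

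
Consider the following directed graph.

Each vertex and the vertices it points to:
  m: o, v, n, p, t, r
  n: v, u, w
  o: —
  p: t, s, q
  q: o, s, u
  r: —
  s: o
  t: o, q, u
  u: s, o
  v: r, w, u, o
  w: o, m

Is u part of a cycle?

No

u lies on a cycle iff there is a path from u back to itself.
Exploring from u, it never reaches itself; equivalently, its strongly connected component is a singleton.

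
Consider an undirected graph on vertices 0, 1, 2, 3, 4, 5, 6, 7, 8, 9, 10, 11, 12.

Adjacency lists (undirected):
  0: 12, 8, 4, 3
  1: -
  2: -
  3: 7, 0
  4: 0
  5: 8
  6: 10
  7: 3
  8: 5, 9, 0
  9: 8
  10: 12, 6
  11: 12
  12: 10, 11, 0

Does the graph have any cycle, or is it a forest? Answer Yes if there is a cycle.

No

DFS, tracking each vertex's parent; an edge to a visited non-parent vertex closes a cycle.
Start from 6:
visit 6 (parent –)
  visit 10 (parent 6)
    visit 12 (parent 10)
      12–10: parent, skip
      visit 11 (parent 12)
        11–12: parent, skip
      visit 0 (parent 12)
        0–12: parent, skip
        visit 8 (parent 0)
          visit 5 (parent 8)
            5–8: parent, skip
          visit 9 (parent 8)
            9–8: parent, skip
          8–0: parent, skip
        visit 4 (parent 0)
          4–0: parent, skip
        visit 3 (parent 0)
          visit 7 (parent 3)
            7–3: parent, skip
          3–0: parent, skip
    10–6: parent, skip
visit 1 (parent –)
visit 2 (parent –)
No non-parent visited neighbor found — the graph is a forest.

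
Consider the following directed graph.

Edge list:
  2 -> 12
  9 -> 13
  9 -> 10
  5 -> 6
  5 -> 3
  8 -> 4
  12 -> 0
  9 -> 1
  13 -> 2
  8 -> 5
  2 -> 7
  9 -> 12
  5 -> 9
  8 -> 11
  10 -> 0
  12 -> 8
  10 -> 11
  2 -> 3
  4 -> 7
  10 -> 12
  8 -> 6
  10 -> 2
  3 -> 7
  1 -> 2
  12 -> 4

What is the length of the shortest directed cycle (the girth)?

4

For each vertex v, BFS finds the shortest path from v back to v.
The shortest such closed walk is 9 → 12 → 8 → 5 → 9, length 4.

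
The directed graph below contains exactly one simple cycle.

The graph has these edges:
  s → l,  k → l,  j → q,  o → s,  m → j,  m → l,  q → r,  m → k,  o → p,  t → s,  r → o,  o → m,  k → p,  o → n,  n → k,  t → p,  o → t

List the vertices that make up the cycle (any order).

DFS with gray/black marking from o:
o gray
  t gray
    p gray
    p black
    s gray
      l gray
      l black
    s black
  t black
  m gray
    j gray
      q gray
        r gray
          r→o: o is gray → back edge
Back edge closes the cycle o → m → j → q → r → o; its vertices are {j, m, o, q, r}.

j, m, o, q, r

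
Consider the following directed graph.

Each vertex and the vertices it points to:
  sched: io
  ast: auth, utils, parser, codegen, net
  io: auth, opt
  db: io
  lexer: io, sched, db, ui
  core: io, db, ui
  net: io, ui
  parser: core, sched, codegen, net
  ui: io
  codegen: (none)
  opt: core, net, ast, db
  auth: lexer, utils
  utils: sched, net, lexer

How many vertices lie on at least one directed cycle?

A vertex is on a directed cycle iff it belongs to a strongly connected component of size ≥ 2 (or has a self-loop).
The vertices on cycles are {db, io, ui, ast, net, opt, auth, core, lexer, sched, utils, parser} — 12 in total.

12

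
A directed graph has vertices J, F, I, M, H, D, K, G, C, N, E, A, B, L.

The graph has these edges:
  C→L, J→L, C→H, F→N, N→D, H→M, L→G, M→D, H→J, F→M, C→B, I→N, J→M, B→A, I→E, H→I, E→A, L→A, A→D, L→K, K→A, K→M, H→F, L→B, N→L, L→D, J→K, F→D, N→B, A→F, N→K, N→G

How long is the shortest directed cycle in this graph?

4

For each vertex v, BFS finds the shortest path from v back to v.
The shortest such closed walk is F → N → B → A → F, length 4.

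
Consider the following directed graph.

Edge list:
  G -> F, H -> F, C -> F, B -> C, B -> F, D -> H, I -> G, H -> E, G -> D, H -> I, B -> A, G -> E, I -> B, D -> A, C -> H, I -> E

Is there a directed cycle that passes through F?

No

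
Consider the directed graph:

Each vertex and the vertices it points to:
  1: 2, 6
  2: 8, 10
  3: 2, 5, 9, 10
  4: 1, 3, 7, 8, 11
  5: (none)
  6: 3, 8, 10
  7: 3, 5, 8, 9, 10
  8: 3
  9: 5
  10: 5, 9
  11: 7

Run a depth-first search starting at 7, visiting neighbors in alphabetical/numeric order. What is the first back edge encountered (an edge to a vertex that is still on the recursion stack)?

8->3

DFS from 7 (visiting neighbors in alphabetical/numeric order); mark gray on enter, black on exit:
7 gray
  3 gray
    2 gray
      8 gray
        8→3: 3 is gray → back edge
First back edge: 8 → 3.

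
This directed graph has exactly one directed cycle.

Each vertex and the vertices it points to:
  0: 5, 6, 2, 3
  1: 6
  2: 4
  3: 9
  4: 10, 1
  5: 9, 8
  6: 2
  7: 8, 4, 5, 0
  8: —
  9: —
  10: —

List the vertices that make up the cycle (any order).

DFS with gray/black marking from 4:
4 gray
  10 gray
  10 black
  1 gray
    6 gray
      2 gray
        2→4: 4 is gray → back edge
Back edge closes the cycle 4 → 1 → 6 → 2 → 4; its vertices are {1, 2, 4, 6}.

1, 2, 4, 6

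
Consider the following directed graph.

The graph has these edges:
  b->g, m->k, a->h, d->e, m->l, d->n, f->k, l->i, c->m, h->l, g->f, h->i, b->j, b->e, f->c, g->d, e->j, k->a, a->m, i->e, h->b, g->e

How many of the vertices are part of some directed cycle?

A vertex is on a directed cycle iff it belongs to a strongly connected component of size ≥ 2 (or has a self-loop).
The vertices on cycles are {a, b, c, f, g, h, k, m} — 8 in total.

8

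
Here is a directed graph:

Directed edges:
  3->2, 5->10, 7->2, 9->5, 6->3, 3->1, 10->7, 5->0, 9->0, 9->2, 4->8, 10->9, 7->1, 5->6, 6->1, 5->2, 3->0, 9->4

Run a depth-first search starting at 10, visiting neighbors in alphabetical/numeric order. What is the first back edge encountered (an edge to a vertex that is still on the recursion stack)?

5->10

DFS from 10 (visiting neighbors in alphabetical/numeric order); mark gray on enter, black on exit:
10 gray
  7 gray
    1 gray
    1 black
    2 gray
    2 black
  7 black
  9 gray
    0 gray
    0 black
    9→2: 2 black — skip
    4 gray
      8 gray
      8 black
    4 black
    5 gray
      5→0: 0 black — skip
      5→2: 2 black — skip
      6 gray
        6→1: 1 black — skip
        3 gray
          3→0: 0 black — skip
          3→1: 1 black — skip
          3→2: 2 black — skip
        3 black
      6 black
      5→10: 10 is gray → back edge
First back edge: 5 → 10.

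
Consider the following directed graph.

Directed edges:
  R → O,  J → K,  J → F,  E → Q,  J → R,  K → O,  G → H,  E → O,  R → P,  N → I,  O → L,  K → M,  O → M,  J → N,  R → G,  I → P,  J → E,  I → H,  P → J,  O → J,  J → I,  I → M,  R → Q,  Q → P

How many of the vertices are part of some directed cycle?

A vertex is on a directed cycle iff it belongs to a strongly connected component of size ≥ 2 (or has a self-loop).
The vertices on cycles are {E, I, J, K, N, O, P, Q, R} — 9 in total.

9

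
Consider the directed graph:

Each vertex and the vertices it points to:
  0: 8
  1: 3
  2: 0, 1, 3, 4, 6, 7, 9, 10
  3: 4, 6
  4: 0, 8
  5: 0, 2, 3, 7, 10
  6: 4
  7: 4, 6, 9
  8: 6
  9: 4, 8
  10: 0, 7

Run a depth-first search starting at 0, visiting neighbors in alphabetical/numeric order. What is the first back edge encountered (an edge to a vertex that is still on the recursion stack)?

4->0

DFS from 0 (visiting neighbors in alphabetical/numeric order); mark gray on enter, black on exit:
0 gray
  8 gray
    6 gray
      4 gray
        4→0: 0 is gray → back edge
First back edge: 4 → 0.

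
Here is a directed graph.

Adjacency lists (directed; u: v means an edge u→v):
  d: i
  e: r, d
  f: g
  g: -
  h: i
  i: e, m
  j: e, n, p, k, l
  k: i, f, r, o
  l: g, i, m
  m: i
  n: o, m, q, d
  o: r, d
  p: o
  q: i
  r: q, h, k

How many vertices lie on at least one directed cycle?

9

A vertex is on a directed cycle iff it belongs to a strongly connected component of size ≥ 2 (or has a self-loop).
The vertices on cycles are {d, e, h, i, k, m, o, q, r} — 9 in total.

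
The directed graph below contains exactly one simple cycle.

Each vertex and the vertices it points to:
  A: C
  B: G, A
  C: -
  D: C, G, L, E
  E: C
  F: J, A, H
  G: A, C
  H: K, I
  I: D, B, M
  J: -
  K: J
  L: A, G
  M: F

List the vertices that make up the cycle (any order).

F, H, I, M

DFS with gray/black marking from H:
H gray
  K gray
    J gray
    J black
  K black
  I gray
    D gray
      C gray
      C black
      G gray
        A gray
          A→C: C black — skip
        A black
        G→C: C black — skip
      G black
      L gray
        L→A: A black — skip
        L→G: G black — skip
      L black
      E gray
        E→C: C black — skip
      E black
    D black
    B gray
      B→G: G black — skip
      B→A: A black — skip
    B black
    M gray
      F gray
        F→J: J black — skip
        F→A: A black — skip
        F→H: H is gray → back edge
Back edge closes the cycle H → I → M → F → H; its vertices are {F, H, I, M}.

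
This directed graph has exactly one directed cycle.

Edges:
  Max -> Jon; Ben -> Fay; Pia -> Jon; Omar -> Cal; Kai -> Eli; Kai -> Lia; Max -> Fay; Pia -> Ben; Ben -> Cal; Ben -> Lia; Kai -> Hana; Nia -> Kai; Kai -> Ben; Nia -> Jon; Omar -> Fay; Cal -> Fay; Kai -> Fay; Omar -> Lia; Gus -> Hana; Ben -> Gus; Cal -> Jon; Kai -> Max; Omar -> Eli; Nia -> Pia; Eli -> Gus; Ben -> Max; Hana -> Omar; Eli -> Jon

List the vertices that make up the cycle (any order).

DFS with gray/black marking from Eli:
Eli gray
  Jon gray
  Jon black
  Gus gray
    Hana gray
      Omar gray
        Lia gray
        Lia black
        Cal gray
          Fay gray
          Fay black
          Cal→Jon: Jon black — skip
        Cal black
        Omar→Fay: Fay black — skip
        Omar→Eli: Eli is gray → back edge
Back edge closes the cycle Eli → Gus → Hana → Omar → Eli; its vertices are {Eli, Gus, Hana, Omar}.

Eli, Gus, Hana, Omar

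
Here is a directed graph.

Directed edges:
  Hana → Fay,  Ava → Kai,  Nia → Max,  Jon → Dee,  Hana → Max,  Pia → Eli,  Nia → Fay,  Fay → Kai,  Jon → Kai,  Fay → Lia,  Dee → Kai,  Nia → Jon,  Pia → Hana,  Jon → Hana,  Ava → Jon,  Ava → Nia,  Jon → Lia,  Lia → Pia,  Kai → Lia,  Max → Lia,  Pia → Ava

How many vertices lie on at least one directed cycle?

10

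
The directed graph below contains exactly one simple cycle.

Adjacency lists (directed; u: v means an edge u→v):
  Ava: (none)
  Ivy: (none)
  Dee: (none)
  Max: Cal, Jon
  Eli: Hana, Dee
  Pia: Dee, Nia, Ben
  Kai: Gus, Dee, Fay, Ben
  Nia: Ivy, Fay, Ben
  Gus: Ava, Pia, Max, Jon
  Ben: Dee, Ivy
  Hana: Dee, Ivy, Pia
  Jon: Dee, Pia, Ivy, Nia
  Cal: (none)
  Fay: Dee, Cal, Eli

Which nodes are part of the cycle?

DFS with gray/black marking from Fay:
Fay gray
  Dee gray
  Dee black
  Cal gray
  Cal black
  Eli gray
    Hana gray
      Hana→Dee: Dee black — skip
      Ivy gray
      Ivy black
      Pia gray
        Pia→Dee: Dee black — skip
        Nia gray
          Nia→Ivy: Ivy black — skip
          Nia→Fay: Fay is gray → back edge
Back edge closes the cycle Fay → Eli → Hana → Pia → Nia → Fay; its vertices are {Eli, Fay, Nia, Pia, Hana}.

Eli, Fay, Nia, Pia, Hana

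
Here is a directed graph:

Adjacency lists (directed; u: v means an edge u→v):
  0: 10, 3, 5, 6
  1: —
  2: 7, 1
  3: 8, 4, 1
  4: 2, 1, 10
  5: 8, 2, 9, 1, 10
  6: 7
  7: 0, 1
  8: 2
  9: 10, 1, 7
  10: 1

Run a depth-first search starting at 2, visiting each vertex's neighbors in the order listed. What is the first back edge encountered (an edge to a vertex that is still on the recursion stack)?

8→2

DFS from 2 (visiting each vertex's neighbors in the order listed); mark gray on enter, black on exit:
2 gray
  7 gray
    0 gray
      10 gray
        1 gray
        1 black
      10 black
      3 gray
        8 gray
          8→2: 2 is gray → back edge
First back edge: 8 → 2.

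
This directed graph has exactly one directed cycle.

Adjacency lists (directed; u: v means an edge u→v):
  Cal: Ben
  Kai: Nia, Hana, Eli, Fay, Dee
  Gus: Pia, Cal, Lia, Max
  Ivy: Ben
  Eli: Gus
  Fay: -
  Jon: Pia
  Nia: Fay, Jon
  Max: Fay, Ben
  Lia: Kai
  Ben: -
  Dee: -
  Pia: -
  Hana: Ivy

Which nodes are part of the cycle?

Eli, Gus, Kai, Lia

DFS with gray/black marking from Kai:
Kai gray
  Nia gray
    Fay gray
    Fay black
    Jon gray
      Pia gray
      Pia black
    Jon black
  Nia black
  Hana gray
    Ivy gray
      Ben gray
      Ben black
    Ivy black
  Hana black
  Eli gray
    Gus gray
      Gus→Pia: Pia black — skip
      Cal gray
        Cal→Ben: Ben black — skip
      Cal black
      Lia gray
        Lia→Kai: Kai is gray → back edge
Back edge closes the cycle Kai → Eli → Gus → Lia → Kai; its vertices are {Eli, Gus, Kai, Lia}.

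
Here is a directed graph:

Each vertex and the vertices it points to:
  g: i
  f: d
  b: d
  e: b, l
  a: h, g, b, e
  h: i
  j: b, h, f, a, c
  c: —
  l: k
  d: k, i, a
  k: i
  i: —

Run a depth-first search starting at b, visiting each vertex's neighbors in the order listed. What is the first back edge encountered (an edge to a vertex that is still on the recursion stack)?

a->b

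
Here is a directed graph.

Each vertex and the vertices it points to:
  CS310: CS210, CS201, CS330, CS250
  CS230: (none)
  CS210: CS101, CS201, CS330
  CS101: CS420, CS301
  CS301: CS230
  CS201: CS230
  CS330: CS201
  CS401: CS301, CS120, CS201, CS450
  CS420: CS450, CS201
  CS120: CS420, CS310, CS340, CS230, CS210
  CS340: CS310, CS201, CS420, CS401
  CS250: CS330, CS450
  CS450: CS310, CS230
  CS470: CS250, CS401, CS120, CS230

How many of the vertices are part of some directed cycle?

9

A vertex is on a directed cycle iff it belongs to a strongly connected component of size ≥ 2 (or has a self-loop).
The vertices on cycles are {CS101, CS120, CS210, CS250, CS310, CS340, CS401, CS420, CS450} — 9 in total.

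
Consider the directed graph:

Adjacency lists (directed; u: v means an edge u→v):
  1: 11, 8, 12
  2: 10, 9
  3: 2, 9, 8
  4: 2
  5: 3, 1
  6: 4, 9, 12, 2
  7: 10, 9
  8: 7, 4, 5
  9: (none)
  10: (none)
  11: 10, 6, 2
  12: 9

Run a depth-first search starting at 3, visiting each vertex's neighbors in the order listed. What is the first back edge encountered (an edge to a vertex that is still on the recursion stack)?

5→3

DFS from 3 (visiting each vertex's neighbors in the order listed); mark gray on enter, black on exit:
3 gray
  2 gray
    10 gray
    10 black
    9 gray
    9 black
  2 black
  3→9: 9 black — skip
  8 gray
    7 gray
      7→10: 10 black — skip
      7→9: 9 black — skip
    7 black
    4 gray
      4→2: 2 black — skip
    4 black
    5 gray
      5→3: 3 is gray → back edge
First back edge: 5 → 3.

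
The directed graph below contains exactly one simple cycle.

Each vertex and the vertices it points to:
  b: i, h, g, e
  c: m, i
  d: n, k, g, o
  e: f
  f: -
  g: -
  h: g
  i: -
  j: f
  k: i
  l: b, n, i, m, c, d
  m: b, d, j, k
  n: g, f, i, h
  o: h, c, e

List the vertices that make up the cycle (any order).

c, d, m, o

DFS with gray/black marking from m:
m gray
  b gray
    i gray
    i black
    h gray
      g gray
      g black
    h black
    b→g: g black — skip
    e gray
      f gray
      f black
    e black
  b black
  d gray
    n gray
      n→g: g black — skip
      n→f: f black — skip
      n→i: i black — skip
      n→h: h black — skip
    n black
    k gray
      k→i: i black — skip
    k black
    d→g: g black — skip
    o gray
      o→h: h black — skip
      c gray
        c→m: m is gray → back edge
Back edge closes the cycle m → d → o → c → m; its vertices are {c, d, m, o}.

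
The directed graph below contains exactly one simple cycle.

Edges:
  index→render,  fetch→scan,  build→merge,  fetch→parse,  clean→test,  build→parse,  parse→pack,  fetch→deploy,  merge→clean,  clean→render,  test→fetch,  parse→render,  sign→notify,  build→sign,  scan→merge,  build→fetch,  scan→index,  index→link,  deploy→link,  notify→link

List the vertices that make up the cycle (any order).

scan, test, clean, fetch, merge

DFS with gray/black marking from fetch:
fetch gray
  scan gray
    index gray
      render gray
      render black
      link gray
      link black
    index black
    merge gray
      clean gray
        clean→render: render black — skip
        test gray
          test→fetch: fetch is gray → back edge
Back edge closes the cycle fetch → scan → merge → clean → test → fetch; its vertices are {scan, test, clean, fetch, merge}.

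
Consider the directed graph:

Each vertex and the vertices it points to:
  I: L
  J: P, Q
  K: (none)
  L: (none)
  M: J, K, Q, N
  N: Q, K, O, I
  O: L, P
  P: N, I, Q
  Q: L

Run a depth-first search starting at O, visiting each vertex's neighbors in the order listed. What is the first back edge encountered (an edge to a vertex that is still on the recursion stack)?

DFS from O (visiting each vertex's neighbors in the order listed); mark gray on enter, black on exit:
O gray
  L gray
  L black
  P gray
    N gray
      Q gray
        Q→L: L black — skip
      Q black
      K gray
      K black
      N→O: O is gray → back edge
First back edge: N → O.

N->O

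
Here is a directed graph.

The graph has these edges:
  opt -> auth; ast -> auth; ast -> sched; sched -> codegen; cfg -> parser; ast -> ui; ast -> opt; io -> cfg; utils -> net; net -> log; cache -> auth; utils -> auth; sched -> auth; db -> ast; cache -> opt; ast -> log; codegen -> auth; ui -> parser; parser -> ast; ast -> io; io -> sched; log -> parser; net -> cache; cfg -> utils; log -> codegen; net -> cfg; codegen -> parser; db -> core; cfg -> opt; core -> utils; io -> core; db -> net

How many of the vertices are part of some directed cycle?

A vertex is on a directed cycle iff it belongs to a strongly connected component of size ≥ 2 (or has a self-loop).
The vertices on cycles are {io, ui, ast, cfg, log, net, core, sched, utils, parser, codegen} — 11 in total.

11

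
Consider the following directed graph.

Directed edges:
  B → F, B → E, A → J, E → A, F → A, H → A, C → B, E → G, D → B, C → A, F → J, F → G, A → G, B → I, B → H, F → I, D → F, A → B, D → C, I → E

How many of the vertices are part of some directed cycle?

A vertex is on a directed cycle iff it belongs to a strongly connected component of size ≥ 2 (or has a self-loop).
The vertices on cycles are {A, B, E, F, H, I} — 6 in total.

6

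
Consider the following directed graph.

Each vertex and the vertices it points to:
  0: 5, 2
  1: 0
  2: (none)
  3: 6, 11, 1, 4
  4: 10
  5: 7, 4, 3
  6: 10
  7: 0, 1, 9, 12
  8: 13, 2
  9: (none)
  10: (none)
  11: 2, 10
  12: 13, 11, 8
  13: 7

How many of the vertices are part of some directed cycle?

A vertex is on a directed cycle iff it belongs to a strongly connected component of size ≥ 2 (or has a self-loop).
The vertices on cycles are {0, 1, 3, 5, 7, 8, 12, 13} — 8 in total.

8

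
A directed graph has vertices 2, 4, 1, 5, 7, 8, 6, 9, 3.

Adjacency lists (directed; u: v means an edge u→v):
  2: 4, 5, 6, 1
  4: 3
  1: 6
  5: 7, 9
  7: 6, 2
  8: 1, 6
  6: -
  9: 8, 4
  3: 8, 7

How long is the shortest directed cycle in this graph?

3

For each vertex v, BFS finds the shortest path from v back to v.
The shortest such closed walk is 7 → 2 → 5 → 7, length 3.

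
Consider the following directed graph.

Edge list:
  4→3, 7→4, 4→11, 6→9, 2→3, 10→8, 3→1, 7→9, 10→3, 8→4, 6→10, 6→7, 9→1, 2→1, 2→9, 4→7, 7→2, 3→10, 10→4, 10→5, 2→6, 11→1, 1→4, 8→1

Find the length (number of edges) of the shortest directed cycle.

For each vertex v, BFS finds the shortest path from v back to v.
The shortest such closed walk is 7 → 4 → 7, length 2.

2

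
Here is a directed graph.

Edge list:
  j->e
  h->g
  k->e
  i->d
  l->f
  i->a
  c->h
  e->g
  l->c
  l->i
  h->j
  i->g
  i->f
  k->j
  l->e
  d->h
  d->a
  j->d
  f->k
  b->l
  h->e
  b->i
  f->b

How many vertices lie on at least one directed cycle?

7

A vertex is on a directed cycle iff it belongs to a strongly connected component of size ≥ 2 (or has a self-loop).
The vertices on cycles are {b, d, f, h, i, j, l} — 7 in total.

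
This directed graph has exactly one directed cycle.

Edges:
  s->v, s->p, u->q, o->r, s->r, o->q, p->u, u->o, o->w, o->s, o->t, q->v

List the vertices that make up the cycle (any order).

DFS with gray/black marking from s:
s gray
  p gray
    u gray
      q gray
        v gray
        v black
      q black
      o gray
        o→q: q black — skip
        r gray
        r black
        t gray
        t black
        o→s: s is gray → back edge
Back edge closes the cycle s → p → u → o → s; its vertices are {o, p, s, u}.

o, p, s, u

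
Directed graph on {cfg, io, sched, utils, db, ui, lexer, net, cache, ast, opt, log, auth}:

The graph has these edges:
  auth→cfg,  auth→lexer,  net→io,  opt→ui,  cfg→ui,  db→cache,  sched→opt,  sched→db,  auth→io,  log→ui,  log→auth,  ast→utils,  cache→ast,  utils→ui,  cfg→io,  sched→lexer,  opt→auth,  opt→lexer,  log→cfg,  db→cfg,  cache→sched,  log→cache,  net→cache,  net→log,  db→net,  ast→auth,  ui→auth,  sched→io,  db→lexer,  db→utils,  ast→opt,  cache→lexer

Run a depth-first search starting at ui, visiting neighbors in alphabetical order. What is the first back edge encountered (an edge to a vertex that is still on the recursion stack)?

cfg→ui

DFS from ui (visiting neighbors in alphabetical order); mark gray on enter, black on exit:
ui gray
  auth gray
    cfg gray
      io gray
      io black
      cfg→ui: ui is gray → back edge
First back edge: cfg → ui.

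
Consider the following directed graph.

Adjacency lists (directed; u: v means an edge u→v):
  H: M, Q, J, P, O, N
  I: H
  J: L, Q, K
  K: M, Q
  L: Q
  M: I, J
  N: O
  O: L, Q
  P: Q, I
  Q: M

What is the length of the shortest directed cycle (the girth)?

3

For each vertex v, BFS finds the shortest path from v back to v.
The shortest such closed walk is H → P → I → H, length 3.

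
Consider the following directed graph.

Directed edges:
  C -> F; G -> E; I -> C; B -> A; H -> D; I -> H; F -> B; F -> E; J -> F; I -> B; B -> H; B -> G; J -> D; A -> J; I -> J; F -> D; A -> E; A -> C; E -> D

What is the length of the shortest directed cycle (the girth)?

4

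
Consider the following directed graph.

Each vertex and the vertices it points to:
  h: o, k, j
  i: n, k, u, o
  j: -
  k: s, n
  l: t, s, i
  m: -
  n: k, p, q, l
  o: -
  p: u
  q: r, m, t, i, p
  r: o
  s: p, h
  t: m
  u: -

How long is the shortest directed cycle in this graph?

For each vertex v, BFS finds the shortest path from v back to v.
The shortest such closed walk is k → n → k, length 2.

2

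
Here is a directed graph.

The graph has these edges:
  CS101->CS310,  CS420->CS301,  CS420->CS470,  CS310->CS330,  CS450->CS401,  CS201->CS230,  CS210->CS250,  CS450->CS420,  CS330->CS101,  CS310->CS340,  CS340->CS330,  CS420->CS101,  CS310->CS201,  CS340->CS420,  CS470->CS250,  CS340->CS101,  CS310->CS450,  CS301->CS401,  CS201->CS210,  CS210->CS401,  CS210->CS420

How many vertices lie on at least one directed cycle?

A vertex is on a directed cycle iff it belongs to a strongly connected component of size ≥ 2 (or has a self-loop).
The vertices on cycles are {CS101, CS201, CS210, CS310, CS330, CS340, CS420, CS450} — 8 in total.

8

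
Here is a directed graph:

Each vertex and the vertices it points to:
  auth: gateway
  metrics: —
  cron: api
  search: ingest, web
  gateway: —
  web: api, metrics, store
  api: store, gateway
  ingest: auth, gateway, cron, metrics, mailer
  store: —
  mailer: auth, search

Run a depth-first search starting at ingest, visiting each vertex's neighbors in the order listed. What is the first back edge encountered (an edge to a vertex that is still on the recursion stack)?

DFS from ingest (visiting each vertex's neighbors in the order listed); mark gray on enter, black on exit:
ingest gray
  auth gray
    gateway gray
    gateway black
  auth black
  ingest→gateway: gateway black — skip
  cron gray
    api gray
      store gray
      store black
      api→gateway: gateway black — skip
    api black
  cron black
  metrics gray
  metrics black
  mailer gray
    mailer→auth: auth black — skip
    search gray
      search→ingest: ingest is gray → back edge
First back edge: search → ingest.

search->ingest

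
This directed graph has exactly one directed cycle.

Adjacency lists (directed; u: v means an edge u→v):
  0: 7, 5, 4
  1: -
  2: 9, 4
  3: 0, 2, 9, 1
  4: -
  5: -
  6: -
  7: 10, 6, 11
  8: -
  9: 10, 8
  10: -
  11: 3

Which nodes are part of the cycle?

0, 3, 7, 11

DFS with gray/black marking from 3:
3 gray
  0 gray
    7 gray
      10 gray
      10 black
      6 gray
      6 black
      11 gray
        11→3: 3 is gray → back edge
Back edge closes the cycle 3 → 0 → 7 → 11 → 3; its vertices are {0, 3, 7, 11}.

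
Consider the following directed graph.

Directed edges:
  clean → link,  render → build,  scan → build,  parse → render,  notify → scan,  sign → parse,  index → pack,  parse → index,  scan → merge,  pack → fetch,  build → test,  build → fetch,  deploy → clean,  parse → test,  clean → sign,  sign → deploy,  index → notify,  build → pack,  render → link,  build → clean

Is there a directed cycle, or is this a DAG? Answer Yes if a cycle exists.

Yes

DFS with white/gray/black marking, starting from test:
test gray
test black
pack gray
  fetch gray
  fetch black
pack black
scan gray
  build gray
    build→pack: pack black — skip
    build→fetch: fetch black — skip
    build→test: test black — skip
    clean gray
      link gray
      link black
      sign gray
        deploy gray
          deploy→clean: clean is gray → back edge
Back edge found, so a cycle exists: clean → sign → deploy → clean.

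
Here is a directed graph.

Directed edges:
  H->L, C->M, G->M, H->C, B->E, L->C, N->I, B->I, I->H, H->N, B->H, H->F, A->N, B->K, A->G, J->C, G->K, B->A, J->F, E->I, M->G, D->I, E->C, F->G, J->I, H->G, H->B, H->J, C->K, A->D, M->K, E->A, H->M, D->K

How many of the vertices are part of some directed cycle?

A vertex is on a directed cycle iff it belongs to a strongly connected component of size ≥ 2 (or has a self-loop).
The vertices on cycles are {A, B, D, E, G, H, I, J, M, N} — 10 in total.

10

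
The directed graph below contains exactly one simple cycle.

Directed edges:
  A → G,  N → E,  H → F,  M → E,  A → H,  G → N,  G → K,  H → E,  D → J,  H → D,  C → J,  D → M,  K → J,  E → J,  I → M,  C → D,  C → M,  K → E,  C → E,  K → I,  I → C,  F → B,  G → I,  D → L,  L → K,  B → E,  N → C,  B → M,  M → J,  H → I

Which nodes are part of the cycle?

C, D, I, K, L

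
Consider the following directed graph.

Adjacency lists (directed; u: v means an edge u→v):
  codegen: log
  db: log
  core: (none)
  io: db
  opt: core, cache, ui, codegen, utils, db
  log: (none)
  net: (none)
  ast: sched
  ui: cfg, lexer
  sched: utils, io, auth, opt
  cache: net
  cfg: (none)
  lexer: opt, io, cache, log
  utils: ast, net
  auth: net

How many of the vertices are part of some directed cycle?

6

A vertex is on a directed cycle iff it belongs to a strongly connected component of size ≥ 2 (or has a self-loop).
The vertices on cycles are {ui, ast, opt, lexer, sched, utils} — 6 in total.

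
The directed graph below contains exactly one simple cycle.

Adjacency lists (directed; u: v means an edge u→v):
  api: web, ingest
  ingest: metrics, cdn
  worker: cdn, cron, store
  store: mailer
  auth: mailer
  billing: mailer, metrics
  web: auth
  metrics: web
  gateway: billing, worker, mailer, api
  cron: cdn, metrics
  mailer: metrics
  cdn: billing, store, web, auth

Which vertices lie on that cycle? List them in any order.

web, auth, mailer, metrics

DFS with gray/black marking from web:
web gray
  auth gray
    mailer gray
      metrics gray
        metrics→web: web is gray → back edge
Back edge closes the cycle web → auth → mailer → metrics → web; its vertices are {web, auth, mailer, metrics}.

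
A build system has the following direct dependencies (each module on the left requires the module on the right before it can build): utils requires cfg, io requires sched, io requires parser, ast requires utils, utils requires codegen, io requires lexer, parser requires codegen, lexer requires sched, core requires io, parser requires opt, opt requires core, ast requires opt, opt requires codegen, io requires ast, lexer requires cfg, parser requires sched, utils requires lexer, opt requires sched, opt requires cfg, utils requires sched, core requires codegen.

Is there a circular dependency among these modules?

DFS with white/gray/black marking, starting from cfg:
cfg gray
cfg black
lexer gray
  lexer→cfg: cfg black — skip
  sched gray
  sched black
lexer black
codegen gray
codegen black
io gray
  io→lexer: lexer black — skip
  io→sched: sched black — skip
  parser gray
    parser→codegen: codegen black — skip
    opt gray
      opt→codegen: codegen black — skip
      opt→sched: sched black — skip
      opt→cfg: cfg black — skip
      core gray
        core→io: io is gray → back edge
Back edge found, so a cycle exists: io → parser → opt → core → io.

Yes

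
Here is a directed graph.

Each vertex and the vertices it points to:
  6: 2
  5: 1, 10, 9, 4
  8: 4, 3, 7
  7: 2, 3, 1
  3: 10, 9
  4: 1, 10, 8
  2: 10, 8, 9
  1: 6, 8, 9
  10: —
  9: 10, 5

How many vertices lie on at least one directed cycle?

A vertex is on a directed cycle iff it belongs to a strongly connected component of size ≥ 2 (or has a self-loop).
The vertices on cycles are {1, 2, 3, 4, 5, 6, 7, 8, 9} — 9 in total.

9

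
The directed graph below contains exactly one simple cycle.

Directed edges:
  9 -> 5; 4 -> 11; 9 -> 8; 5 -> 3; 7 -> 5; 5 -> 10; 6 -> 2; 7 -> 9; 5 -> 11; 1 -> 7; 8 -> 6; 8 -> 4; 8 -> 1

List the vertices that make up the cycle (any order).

DFS with gray/black marking from 1:
1 gray
  7 gray
    5 gray
      10 gray
      10 black
      3 gray
      3 black
      11 gray
      11 black
    5 black
    9 gray
      9→5: 5 black — skip
      8 gray
        4 gray
          4→11: 11 black — skip
        4 black
        6 gray
          2 gray
          2 black
        6 black
        8→1: 1 is gray → back edge
Back edge closes the cycle 1 → 7 → 9 → 8 → 1; its vertices are {1, 7, 8, 9}.

1, 7, 8, 9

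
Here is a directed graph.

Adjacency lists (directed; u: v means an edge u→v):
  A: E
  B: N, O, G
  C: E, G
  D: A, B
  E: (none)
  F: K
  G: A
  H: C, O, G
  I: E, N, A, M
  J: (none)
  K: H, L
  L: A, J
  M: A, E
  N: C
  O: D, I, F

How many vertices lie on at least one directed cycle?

A vertex is on a directed cycle iff it belongs to a strongly connected component of size ≥ 2 (or has a self-loop).
The vertices on cycles are {B, D, F, H, K, O} — 6 in total.

6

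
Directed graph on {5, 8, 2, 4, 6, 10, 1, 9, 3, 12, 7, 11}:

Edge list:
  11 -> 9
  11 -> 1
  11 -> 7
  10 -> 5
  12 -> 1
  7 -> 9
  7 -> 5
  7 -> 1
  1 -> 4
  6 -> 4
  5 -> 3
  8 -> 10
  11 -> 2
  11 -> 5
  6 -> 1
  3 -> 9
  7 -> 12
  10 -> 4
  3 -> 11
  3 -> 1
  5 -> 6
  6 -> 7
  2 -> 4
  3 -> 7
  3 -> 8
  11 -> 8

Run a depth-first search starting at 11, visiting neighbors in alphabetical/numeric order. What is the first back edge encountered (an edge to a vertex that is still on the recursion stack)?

DFS from 11 (visiting neighbors in alphabetical/numeric order); mark gray on enter, black on exit:
11 gray
  1 gray
    4 gray
    4 black
  1 black
  2 gray
    2→4: 4 black — skip
  2 black
  5 gray
    3 gray
      3→1: 1 black — skip
      7 gray
        7→1: 1 black — skip
        7→5: 5 is gray → back edge
First back edge: 7 → 5.

7->5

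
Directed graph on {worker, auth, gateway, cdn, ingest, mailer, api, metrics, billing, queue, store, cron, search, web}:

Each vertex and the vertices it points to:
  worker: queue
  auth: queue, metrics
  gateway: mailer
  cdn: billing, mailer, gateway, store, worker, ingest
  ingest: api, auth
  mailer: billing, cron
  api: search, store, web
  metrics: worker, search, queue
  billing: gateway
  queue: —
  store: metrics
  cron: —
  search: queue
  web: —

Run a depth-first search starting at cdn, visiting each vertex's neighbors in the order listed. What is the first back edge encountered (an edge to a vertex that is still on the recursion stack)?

mailer->billing

DFS from cdn (visiting each vertex's neighbors in the order listed); mark gray on enter, black on exit:
cdn gray
  billing gray
    gateway gray
      mailer gray
        mailer→billing: billing is gray → back edge
First back edge: mailer → billing.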